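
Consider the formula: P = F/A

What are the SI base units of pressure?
Units of each symbol in P = F/A:
  F (force): kg·m/s²
  A (area): m²  → in the denominator, contributes 1/m²

Multiplying the contributions: [kg·m/s²] · [1/m²]
Adding exponents of each base unit: kg: 1, m: -1, s: -2
SI base units of pressure: kg/(m·s²)

Answer: kg/(m·s²)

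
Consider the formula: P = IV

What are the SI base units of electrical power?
Units of each symbol in P = IV:
  I (current): A
  V (voltage, in volts): kg·m²/(s³·A)

Multiplying the contributions: [A] · [kg·m²/(s³·A)]
Adding exponents of each base unit: kg: 1, m: 2, s: -3
SI base units of electrical power: kg·m²/s³

Answer: kg·m²/s³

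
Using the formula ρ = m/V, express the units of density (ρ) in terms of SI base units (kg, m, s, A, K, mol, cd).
Units of each symbol in ρ = m/V:
  m (mass): kg
  V (volume): m³  → in the denominator, contributes 1/m³

Multiplying the contributions: [kg] · [1/m³]
Adding exponents of each base unit: kg: 1, m: -3
SI base units of density: kg/m³

Answer: kg/m³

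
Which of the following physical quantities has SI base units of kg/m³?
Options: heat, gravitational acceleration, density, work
Checking the SI base units of each option:
  heat (Q = mcΔT): kg·m²/s²  ✗
  gravitational acceleration (g = GM/r²): m/s²  ✗
  density (ρ = m/V): kg/m³  ✓ matches
  work (W = Fd): kg·m²/s²  ✗

Only density has units kg/m³.

Answer: density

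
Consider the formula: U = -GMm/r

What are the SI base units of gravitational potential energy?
Units of each symbol in U = -GMm/r:
  G (gravitational constant): m³/(kg·s²)
  M (mass): kg
  m (mass): kg
  r (distance): m  → in the denominator, contributes 1/m
  The minus sign does not affect the units.

Multiplying the contributions: [m³/(kg·s²)] · [kg] · [kg] · [1/m]
Adding exponents of each base unit: kg: 1, m: 2, s: -2
SI base units of gravitational potential energy: kg·m²/s²

Answer: kg·m²/s²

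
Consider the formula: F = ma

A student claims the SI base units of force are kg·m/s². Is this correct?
Units of each symbol in F = ma:
  m (mass): kg
  a (acceleration): m/s²

Multiplying the contributions: [kg] · [m/s²]
Adding exponents of each base unit: kg: 1, m: 1, s: -2
SI base units of force: kg·m/s²

The claimed units kg·m/s² match the derived units, so the claim is correct.

Answer: Yes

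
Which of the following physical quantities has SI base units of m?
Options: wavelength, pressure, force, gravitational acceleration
Checking the SI base units of each option:
  wavelength (λ = v/f): m  ✓ matches
  pressure (P = F/A): kg/(m·s²)  ✗
  force (F = ma): kg·m/s²  ✗
  gravitational acceleration (g = GM/r²): m/s²  ✗

Only wavelength has units m.

Answer: wavelength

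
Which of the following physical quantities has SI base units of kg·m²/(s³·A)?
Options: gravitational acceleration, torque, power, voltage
Checking the SI base units of each option:
  gravitational acceleration (g = GM/r²): m/s²  ✗
  torque (τ = Fr): kg·m²/s²  ✗
  power (P = W/t): kg·m²/s³  ✗
  voltage (V = IR): kg·m²/(s³·A)  ✓ matches

Only voltage has units kg·m²/(s³·A).

Answer: voltage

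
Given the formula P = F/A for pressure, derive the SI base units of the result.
Units of each symbol in P = F/A:
  F (force): kg·m/s²
  A (area): m²  → in the denominator, contributes 1/m²

Multiplying the contributions: [kg·m/s²] · [1/m²]
Adding exponents of each base unit: kg: 1, m: -1, s: -2
SI base units of pressure: kg/(m·s²)

Answer: kg/(m·s²)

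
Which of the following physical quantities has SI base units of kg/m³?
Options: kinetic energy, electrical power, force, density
Checking the SI base units of each option:
  kinetic energy (E = ½mv²): kg·m²/s²  ✗
  electrical power (P = IV): kg·m²/s³  ✗
  force (F = ma): kg·m/s²  ✗
  density (ρ = m/V): kg/m³  ✓ matches

Only density has units kg/m³.

Answer: density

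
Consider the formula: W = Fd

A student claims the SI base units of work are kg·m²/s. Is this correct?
Units of each symbol in W = Fd:
  F (force): kg·m/s²
  d (displacement): m

Multiplying the contributions: [kg·m/s²] · [m]
Adding exponents of each base unit: kg: 1, m: 2, s: -2
SI base units of work: kg·m²/s²

The claimed units kg·m²/s (exponents kg: 1, m: 2, s: -1) do not match the derived units kg·m²/s² (exponents kg: 1, m: 2, s: -2), so the claim is incorrect.

Answer: No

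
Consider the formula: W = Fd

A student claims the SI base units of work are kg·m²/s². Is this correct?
Units of each symbol in W = Fd:
  F (force): kg·m/s²
  d (displacement): m

Multiplying the contributions: [kg·m/s²] · [m]
Adding exponents of each base unit: kg: 1, m: 2, s: -2
SI base units of work: kg·m²/s²

The claimed units kg·m²/s² match the derived units, so the claim is correct.

Answer: Yes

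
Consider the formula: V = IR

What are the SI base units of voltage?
Units of each symbol in V = IR:
  I (current): A
  R (resistance, in ohms): kg·m²/(s³·A²)

Multiplying the contributions: [A] · [kg·m²/(s³·A²)]
Adding exponents of each base unit: kg: 1, m: 2, s: -3, A: -1
SI base units of voltage: kg·m²/(s³·A)

Answer: kg·m²/(s³·A)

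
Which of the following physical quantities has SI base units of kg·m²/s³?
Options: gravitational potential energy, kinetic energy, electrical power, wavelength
Checking the SI base units of each option:
  gravitational potential energy (U = -GMm/r): kg·m²/s²  ✗
  kinetic energy (E = ½mv²): kg·m²/s²  ✗
  electrical power (P = IV): kg·m²/s³  ✓ matches
  wavelength (λ = v/f): m  ✗

Only electrical power has units kg·m²/s³.

Answer: electrical power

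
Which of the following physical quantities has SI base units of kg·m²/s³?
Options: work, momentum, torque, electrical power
Checking the SI base units of each option:
  work (W = Fd): kg·m²/s²  ✗
  momentum (p = mv): kg·m/s  ✗
  torque (τ = Fr): kg·m²/s²  ✗
  electrical power (P = IV): kg·m²/s³  ✓ matches

Only electrical power has units kg·m²/s³.

Answer: electrical power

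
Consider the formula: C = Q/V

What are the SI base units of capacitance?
Units of each symbol in C = Q/V:
  Q (charge, in coulombs): s·A
  V (voltage, in volts): kg·m²/(s³·A)  → in the denominator, contributes s³·A/(kg·m²)

Multiplying the contributions: [s·A] · [s³·A/(kg·m²)]
Adding exponents of each base unit: kg: -1, m: -2, s: 4, A: 2
SI base units of capacitance: s⁴·A²/(kg·m²)

Answer: s⁴·A²/(kg·m²)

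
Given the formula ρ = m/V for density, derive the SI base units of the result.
Units of each symbol in ρ = m/V:
  m (mass): kg
  V (volume): m³  → in the denominator, contributes 1/m³

Multiplying the contributions: [kg] · [1/m³]
Adding exponents of each base unit: kg: 1, m: -3
SI base units of density: kg/m³

Answer: kg/m³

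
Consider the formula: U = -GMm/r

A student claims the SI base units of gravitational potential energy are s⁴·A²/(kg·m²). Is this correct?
Units of each symbol in U = -GMm/r:
  G (gravitational constant): m³/(kg·s²)
  M (mass): kg
  m (mass): kg
  r (distance): m  → in the denominator, contributes 1/m
  The minus sign does not affect the units.

Multiplying the contributions: [m³/(kg·s²)] · [kg] · [kg] · [1/m]
Adding exponents of each base unit: kg: 1, m: 2, s: -2
SI base units of gravitational potential energy: kg·m²/s²

The claimed units s⁴·A²/(kg·m²) (exponents kg: -1, m: -2, s: 4, A: 2) do not match the derived units kg·m²/s² (exponents kg: 1, m: 2, s: -2), so the claim is incorrect.

Answer: No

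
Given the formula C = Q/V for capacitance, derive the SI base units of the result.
Units of each symbol in C = Q/V:
  Q (charge, in coulombs): s·A
  V (voltage, in volts): kg·m²/(s³·A)  → in the denominator, contributes s³·A/(kg·m²)

Multiplying the contributions: [s·A] · [s³·A/(kg·m²)]
Adding exponents of each base unit: kg: -1, m: -2, s: 4, A: 2
SI base units of capacitance: s⁴·A²/(kg·m²)

Answer: s⁴·A²/(kg·m²)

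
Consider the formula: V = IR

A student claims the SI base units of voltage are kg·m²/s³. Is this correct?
Units of each symbol in V = IR:
  I (current): A
  R (resistance, in ohms): kg·m²/(s³·A²)

Multiplying the contributions: [A] · [kg·m²/(s³·A²)]
Adding exponents of each base unit: kg: 1, m: 2, s: -3, A: -1
SI base units of voltage: kg·m²/(s³·A)

The claimed units kg·m²/s³ (exponents kg: 1, m: 2, s: -3) do not match the derived units kg·m²/(s³·A) (exponents kg: 1, m: 2, s: -3, A: -1), so the claim is incorrect.

Answer: No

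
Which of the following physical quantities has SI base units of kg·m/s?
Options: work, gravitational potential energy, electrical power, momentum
Checking the SI base units of each option:
  work (W = Fd): kg·m²/s²  ✗
  gravitational potential energy (U = -GMm/r): kg·m²/s²  ✗
  electrical power (P = IV): kg·m²/s³  ✗
  momentum (p = mv): kg·m/s  ✓ matches

Only momentum has units kg·m/s.

Answer: momentum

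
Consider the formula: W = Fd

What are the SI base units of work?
Units of each symbol in W = Fd:
  F (force): kg·m/s²
  d (displacement): m

Multiplying the contributions: [kg·m/s²] · [m]
Adding exponents of each base unit: kg: 1, m: 2, s: -2
SI base units of work: kg·m²/s²

Answer: kg·m²/s²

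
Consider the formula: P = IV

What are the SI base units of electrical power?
Units of each symbol in P = IV:
  I (current): A
  V (voltage, in volts): kg·m²/(s³·A)

Multiplying the contributions: [A] · [kg·m²/(s³·A)]
Adding exponents of each base unit: kg: 1, m: 2, s: -3
SI base units of electrical power: kg·m²/s³

Answer: kg·m²/s³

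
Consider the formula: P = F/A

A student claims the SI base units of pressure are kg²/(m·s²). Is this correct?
Units of each symbol in P = F/A:
  F (force): kg·m/s²
  A (area): m²  → in the denominator, contributes 1/m²

Multiplying the contributions: [kg·m/s²] · [1/m²]
Adding exponents of each base unit: kg: 1, m: -1, s: -2
SI base units of pressure: kg/(m·s²)

The claimed units kg²/(m·s²) (exponents kg: 2, m: -1, s: -2) do not match the derived units kg/(m·s²) (exponents kg: 1, m: -1, s: -2), so the claim is incorrect.

Answer: No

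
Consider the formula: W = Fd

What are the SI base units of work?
Units of each symbol in W = Fd:
  F (force): kg·m/s²
  d (displacement): m

Multiplying the contributions: [kg·m/s²] · [m]
Adding exponents of each base unit: kg: 1, m: 2, s: -2
SI base units of work: kg·m²/s²

Answer: kg·m²/s²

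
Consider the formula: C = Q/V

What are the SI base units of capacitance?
Units of each symbol in C = Q/V:
  Q (charge, in coulombs): s·A
  V (voltage, in volts): kg·m²/(s³·A)  → in the denominator, contributes s³·A/(kg·m²)

Multiplying the contributions: [s·A] · [s³·A/(kg·m²)]
Adding exponents of each base unit: kg: -1, m: -2, s: 4, A: 2
SI base units of capacitance: s⁴·A²/(kg·m²)

Answer: s⁴·A²/(kg·m²)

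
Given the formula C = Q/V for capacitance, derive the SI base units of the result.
Units of each symbol in C = Q/V:
  Q (charge, in coulombs): s·A
  V (voltage, in volts): kg·m²/(s³·A)  → in the denominator, contributes s³·A/(kg·m²)

Multiplying the contributions: [s·A] · [s³·A/(kg·m²)]
Adding exponents of each base unit: kg: -1, m: -2, s: 4, A: 2
SI base units of capacitance: s⁴·A²/(kg·m²)

Answer: s⁴·A²/(kg·m²)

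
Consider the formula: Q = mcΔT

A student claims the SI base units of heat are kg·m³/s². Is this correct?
Units of each symbol in Q = mcΔT:
  m (mass): kg
  c (specific heat capacity, in J/(kg·K)): m²/(s²·K)
  ΔT (temperature change): K

Multiplying the contributions: [kg] · [m²/(s²·K)] · [K]
Adding exponents of each base unit: kg: 1, m: 2, s: -2
SI base units of heat: kg·m²/s²

The claimed units kg·m³/s² (exponents kg: 1, m: 3, s: -2) do not match the derived units kg·m²/s² (exponents kg: 1, m: 2, s: -2), so the claim is incorrect.

Answer: No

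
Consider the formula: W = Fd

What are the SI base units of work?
Units of each symbol in W = Fd:
  F (force): kg·m/s²
  d (displacement): m

Multiplying the contributions: [kg·m/s²] · [m]
Adding exponents of each base unit: kg: 1, m: 2, s: -2
SI base units of work: kg·m²/s²

Answer: kg·m²/s²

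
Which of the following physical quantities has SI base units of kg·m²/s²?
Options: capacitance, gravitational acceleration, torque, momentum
Checking the SI base units of each option:
  capacitance (C = Q/V): s⁴·A²/(kg·m²)  ✗
  gravitational acceleration (g = GM/r²): m/s²  ✗
  torque (τ = Fr): kg·m²/s²  ✓ matches
  momentum (p = mv): kg·m/s  ✗

Only torque has units kg·m²/s².

Answer: torque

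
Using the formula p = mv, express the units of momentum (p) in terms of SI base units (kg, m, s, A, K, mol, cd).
Units of each symbol in p = mv:
  m (mass): kg
  v (velocity): m/s

Multiplying the contributions: [kg] · [m/s]
Adding exponents of each base unit: kg: 1, m: 1, s: -1
SI base units of momentum: kg·m/s

Answer: kg·m/s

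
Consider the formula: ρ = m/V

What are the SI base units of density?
Units of each symbol in ρ = m/V:
  m (mass): kg
  V (volume): m³  → in the denominator, contributes 1/m³

Multiplying the contributions: [kg] · [1/m³]
Adding exponents of each base unit: kg: 1, m: -3
SI base units of density: kg/m³

Answer: kg/m³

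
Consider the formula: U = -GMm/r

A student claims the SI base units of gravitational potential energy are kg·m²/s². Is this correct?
Units of each symbol in U = -GMm/r:
  G (gravitational constant): m³/(kg·s²)
  M (mass): kg
  m (mass): kg
  r (distance): m  → in the denominator, contributes 1/m
  The minus sign does not affect the units.

Multiplying the contributions: [m³/(kg·s²)] · [kg] · [kg] · [1/m]
Adding exponents of each base unit: kg: 1, m: 2, s: -2
SI base units of gravitational potential energy: kg·m²/s²

The claimed units kg·m²/s² match the derived units, so the claim is correct.

Answer: Yes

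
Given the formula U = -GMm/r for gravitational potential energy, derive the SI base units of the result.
Units of each symbol in U = -GMm/r:
  G (gravitational constant): m³/(kg·s²)
  M (mass): kg
  m (mass): kg
  r (distance): m  → in the denominator, contributes 1/m
  The minus sign does not affect the units.

Multiplying the contributions: [m³/(kg·s²)] · [kg] · [kg] · [1/m]
Adding exponents of each base unit: kg: 1, m: 2, s: -2
SI base units of gravitational potential energy: kg·m²/s²

Answer: kg·m²/s²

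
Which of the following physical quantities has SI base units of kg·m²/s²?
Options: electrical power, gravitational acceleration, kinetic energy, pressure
Checking the SI base units of each option:
  electrical power (P = IV): kg·m²/s³  ✗
  gravitational acceleration (g = GM/r²): m/s²  ✗
  kinetic energy (E = ½mv²): kg·m²/s²  ✓ matches
  pressure (P = F/A): kg/(m·s²)  ✗

Only kinetic energy has units kg·m²/s².

Answer: kinetic energy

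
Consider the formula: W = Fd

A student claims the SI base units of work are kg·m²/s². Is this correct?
Units of each symbol in W = Fd:
  F (force): kg·m/s²
  d (displacement): m

Multiplying the contributions: [kg·m/s²] · [m]
Adding exponents of each base unit: kg: 1, m: 2, s: -2
SI base units of work: kg·m²/s²

The claimed units kg·m²/s² match the derived units, so the claim is correct.

Answer: Yes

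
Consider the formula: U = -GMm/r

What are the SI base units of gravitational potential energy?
Units of each symbol in U = -GMm/r:
  G (gravitational constant): m³/(kg·s²)
  M (mass): kg
  m (mass): kg
  r (distance): m  → in the denominator, contributes 1/m
  The minus sign does not affect the units.

Multiplying the contributions: [m³/(kg·s²)] · [kg] · [kg] · [1/m]
Adding exponents of each base unit: kg: 1, m: 2, s: -2
SI base units of gravitational potential energy: kg·m²/s²

Answer: kg·m²/s²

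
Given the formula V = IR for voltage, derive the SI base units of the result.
Units of each symbol in V = IR:
  I (current): A
  R (resistance, in ohms): kg·m²/(s³·A²)

Multiplying the contributions: [A] · [kg·m²/(s³·A²)]
Adding exponents of each base unit: kg: 1, m: 2, s: -3, A: -1
SI base units of voltage: kg·m²/(s³·A)

Answer: kg·m²/(s³·A)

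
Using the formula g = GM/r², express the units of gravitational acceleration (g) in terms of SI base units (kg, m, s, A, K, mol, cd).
Units of each symbol in g = GM/r²:
  G (gravitational constant): m³/(kg·s²)
  M (mass): kg
  r (distance): m  → to the power 2 in the denominator, contributes 1/m²

Multiplying the contributions: [m³/(kg·s²)] · [kg] · [1/m²]
Adding exponents of each base unit: m: 1, s: -2
SI base units of gravitational acceleration: m/s²

Answer: m/s²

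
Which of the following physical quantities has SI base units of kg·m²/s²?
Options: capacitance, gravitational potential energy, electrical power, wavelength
Checking the SI base units of each option:
  capacitance (C = Q/V): s⁴·A²/(kg·m²)  ✗
  gravitational potential energy (U = -GMm/r): kg·m²/s²  ✓ matches
  electrical power (P = IV): kg·m²/s³  ✗
  wavelength (λ = v/f): m  ✗

Only gravitational potential energy has units kg·m²/s².

Answer: gravitational potential energy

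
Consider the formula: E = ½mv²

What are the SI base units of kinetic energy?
Units of each symbol in E = ½mv²:
  m (mass): kg
  v (speed): m/s  → to the power 2, contributes m²/s²
  The factor ½ is dimensionless.

Multiplying the contributions: [kg] · [m²/s²]
Adding exponents of each base unit: kg: 1, m: 2, s: -2
SI base units of kinetic energy: kg·m²/s²

Answer: kg·m²/s²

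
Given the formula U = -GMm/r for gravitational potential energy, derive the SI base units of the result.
Units of each symbol in U = -GMm/r:
  G (gravitational constant): m³/(kg·s²)
  M (mass): kg
  m (mass): kg
  r (distance): m  → in the denominator, contributes 1/m
  The minus sign does not affect the units.

Multiplying the contributions: [m³/(kg·s²)] · [kg] · [kg] · [1/m]
Adding exponents of each base unit: kg: 1, m: 2, s: -2
SI base units of gravitational potential energy: kg·m²/s²

Answer: kg·m²/s²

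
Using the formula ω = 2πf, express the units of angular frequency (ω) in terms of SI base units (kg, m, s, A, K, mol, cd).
Units of each symbol in ω = 2πf:
  f (frequency): 1/s
  The factor 2π is dimensionless.

Multiplying the contributions: [1/s]
Adding exponents of each base unit: s: -1
SI base units of angular frequency: 1/s

Answer: 1/s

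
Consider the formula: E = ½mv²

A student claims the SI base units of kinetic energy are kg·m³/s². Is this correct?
Units of each symbol in E = ½mv²:
  m (mass): kg
  v (speed): m/s  → to the power 2, contributes m²/s²
  The factor ½ is dimensionless.

Multiplying the contributions: [kg] · [m²/s²]
Adding exponents of each base unit: kg: 1, m: 2, s: -2
SI base units of kinetic energy: kg·m²/s²

The claimed units kg·m³/s² (exponents kg: 1, m: 3, s: -2) do not match the derived units kg·m²/s² (exponents kg: 1, m: 2, s: -2), so the claim is incorrect.

Answer: No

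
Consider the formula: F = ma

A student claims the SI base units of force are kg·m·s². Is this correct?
Units of each symbol in F = ma:
  m (mass): kg
  a (acceleration): m/s²

Multiplying the contributions: [kg] · [m/s²]
Adding exponents of each base unit: kg: 1, m: 1, s: -2
SI base units of force: kg·m/s²

The claimed units kg·m·s² (exponents kg: 1, m: 1, s: 2) do not match the derived units kg·m/s² (exponents kg: 1, m: 1, s: -2), so the claim is incorrect.

Answer: No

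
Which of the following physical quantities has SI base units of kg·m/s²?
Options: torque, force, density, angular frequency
Checking the SI base units of each option:
  torque (τ = Fr): kg·m²/s²  ✗
  force (F = ma): kg·m/s²  ✓ matches
  density (ρ = m/V): kg/m³  ✗
  angular frequency (ω = 2πf): 1/s  ✗

Only force has units kg·m/s².

Answer: force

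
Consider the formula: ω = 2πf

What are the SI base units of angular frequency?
Units of each symbol in ω = 2πf:
  f (frequency): 1/s
  The factor 2π is dimensionless.

Multiplying the contributions: [1/s]
Adding exponents of each base unit: s: -1
SI base units of angular frequency: 1/s

Answer: 1/s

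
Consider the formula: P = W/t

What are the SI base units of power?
Units of each symbol in P = W/t:
  W (work): kg·m²/s²
  t (time): s  → in the denominator, contributes 1/s

Multiplying the contributions: [kg·m²/s²] · [1/s]
Adding exponents of each base unit: kg: 1, m: 2, s: -3
SI base units of power: kg·m²/s³

Answer: kg·m²/s³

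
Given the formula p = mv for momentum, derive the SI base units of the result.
Units of each symbol in p = mv:
  m (mass): kg
  v (velocity): m/s

Multiplying the contributions: [kg] · [m/s]
Adding exponents of each base unit: kg: 1, m: 1, s: -1
SI base units of momentum: kg·m/s

Answer: kg·m/s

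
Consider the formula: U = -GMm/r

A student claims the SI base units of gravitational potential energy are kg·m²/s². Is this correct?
Units of each symbol in U = -GMm/r:
  G (gravitational constant): m³/(kg·s²)
  M (mass): kg
  m (mass): kg
  r (distance): m  → in the denominator, contributes 1/m
  The minus sign does not affect the units.

Multiplying the contributions: [m³/(kg·s²)] · [kg] · [kg] · [1/m]
Adding exponents of each base unit: kg: 1, m: 2, s: -2
SI base units of gravitational potential energy: kg·m²/s²

The claimed units kg·m²/s² match the derived units, so the claim is correct.

Answer: Yes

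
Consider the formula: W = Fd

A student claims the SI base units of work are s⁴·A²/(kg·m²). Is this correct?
Units of each symbol in W = Fd:
  F (force): kg·m/s²
  d (displacement): m

Multiplying the contributions: [kg·m/s²] · [m]
Adding exponents of each base unit: kg: 1, m: 2, s: -2
SI base units of work: kg·m²/s²

The claimed units s⁴·A²/(kg·m²) (exponents kg: -1, m: -2, s: 4, A: 2) do not match the derived units kg·m²/s² (exponents kg: 1, m: 2, s: -2), so the claim is incorrect.

Answer: No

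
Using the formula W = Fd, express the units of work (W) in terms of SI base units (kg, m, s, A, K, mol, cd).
Units of each symbol in W = Fd:
  F (force): kg·m/s²
  d (displacement): m

Multiplying the contributions: [kg·m/s²] · [m]
Adding exponents of each base unit: kg: 1, m: 2, s: -2
SI base units of work: kg·m²/s²

Answer: kg·m²/s²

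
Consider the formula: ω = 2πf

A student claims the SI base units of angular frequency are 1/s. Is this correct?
Units of each symbol in ω = 2πf:
  f (frequency): 1/s
  The factor 2π is dimensionless.

Multiplying the contributions: [1/s]
Adding exponents of each base unit: s: -1
SI base units of angular frequency: 1/s

The claimed units 1/s match the derived units, so the claim is correct.

Answer: Yes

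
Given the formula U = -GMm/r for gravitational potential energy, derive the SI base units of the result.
Units of each symbol in U = -GMm/r:
  G (gravitational constant): m³/(kg·s²)
  M (mass): kg
  m (mass): kg
  r (distance): m  → in the denominator, contributes 1/m
  The minus sign does not affect the units.

Multiplying the contributions: [m³/(kg·s²)] · [kg] · [kg] · [1/m]
Adding exponents of each base unit: kg: 1, m: 2, s: -2
SI base units of gravitational potential energy: kg·m²/s²

Answer: kg·m²/s²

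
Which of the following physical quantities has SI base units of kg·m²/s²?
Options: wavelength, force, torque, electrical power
Checking the SI base units of each option:
  wavelength (λ = v/f): m  ✗
  force (F = ma): kg·m/s²  ✗
  torque (τ = Fr): kg·m²/s²  ✓ matches
  electrical power (P = IV): kg·m²/s³  ✗

Only torque has units kg·m²/s².

Answer: torque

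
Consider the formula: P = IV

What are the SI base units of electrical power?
Units of each symbol in P = IV:
  I (current): A
  V (voltage, in volts): kg·m²/(s³·A)

Multiplying the contributions: [A] · [kg·m²/(s³·A)]
Adding exponents of each base unit: kg: 1, m: 2, s: -3
SI base units of electrical power: kg·m²/s³

Answer: kg·m²/s³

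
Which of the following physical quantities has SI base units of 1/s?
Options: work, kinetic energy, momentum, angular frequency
Checking the SI base units of each option:
  work (W = Fd): kg·m²/s²  ✗
  kinetic energy (E = ½mv²): kg·m²/s²  ✗
  momentum (p = mv): kg·m/s  ✗
  angular frequency (ω = 2πf): 1/s  ✓ matches

Only angular frequency has units 1/s.

Answer: angular frequency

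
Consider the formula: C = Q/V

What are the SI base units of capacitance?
Units of each symbol in C = Q/V:
  Q (charge, in coulombs): s·A
  V (voltage, in volts): kg·m²/(s³·A)  → in the denominator, contributes s³·A/(kg·m²)

Multiplying the contributions: [s·A] · [s³·A/(kg·m²)]
Adding exponents of each base unit: kg: -1, m: -2, s: 4, A: 2
SI base units of capacitance: s⁴·A²/(kg·m²)

Answer: s⁴·A²/(kg·m²)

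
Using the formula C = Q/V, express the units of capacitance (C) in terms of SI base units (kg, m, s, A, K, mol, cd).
Units of each symbol in C = Q/V:
  Q (charge, in coulombs): s·A
  V (voltage, in volts): kg·m²/(s³·A)  → in the denominator, contributes s³·A/(kg·m²)

Multiplying the contributions: [s·A] · [s³·A/(kg·m²)]
Adding exponents of each base unit: kg: -1, m: -2, s: 4, A: 2
SI base units of capacitance: s⁴·A²/(kg·m²)

Answer: s⁴·A²/(kg·m²)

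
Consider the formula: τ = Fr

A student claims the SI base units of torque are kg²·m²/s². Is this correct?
Units of each symbol in τ = Fr:
  F (force): kg·m/s²
  r (lever arm): m

Multiplying the contributions: [kg·m/s²] · [m]
Adding exponents of each base unit: kg: 1, m: 2, s: -2
SI base units of torque: kg·m²/s²

The claimed units kg²·m²/s² (exponents kg: 2, m: 2, s: -2) do not match the derived units kg·m²/s² (exponents kg: 1, m: 2, s: -2), so the claim is incorrect.

Answer: No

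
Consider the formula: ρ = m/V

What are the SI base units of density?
Units of each symbol in ρ = m/V:
  m (mass): kg
  V (volume): m³  → in the denominator, contributes 1/m³

Multiplying the contributions: [kg] · [1/m³]
Adding exponents of each base unit: kg: 1, m: -3
SI base units of density: kg/m³

Answer: kg/m³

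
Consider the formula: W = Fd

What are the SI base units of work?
Units of each symbol in W = Fd:
  F (force): kg·m/s²
  d (displacement): m

Multiplying the contributions: [kg·m/s²] · [m]
Adding exponents of each base unit: kg: 1, m: 2, s: -2
SI base units of work: kg·m²/s²

Answer: kg·m²/s²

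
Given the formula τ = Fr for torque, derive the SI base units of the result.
Units of each symbol in τ = Fr:
  F (force): kg·m/s²
  r (lever arm): m

Multiplying the contributions: [kg·m/s²] · [m]
Adding exponents of each base unit: kg: 1, m: 2, s: -2
SI base units of torque: kg·m²/s²

Answer: kg·m²/s²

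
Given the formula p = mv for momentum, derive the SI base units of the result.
Units of each symbol in p = mv:
  m (mass): kg
  v (velocity): m/s

Multiplying the contributions: [kg] · [m/s]
Adding exponents of each base unit: kg: 1, m: 1, s: -1
SI base units of momentum: kg·m/s

Answer: kg·m/s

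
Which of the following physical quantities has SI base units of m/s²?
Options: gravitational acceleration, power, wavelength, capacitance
Checking the SI base units of each option:
  gravitational acceleration (g = GM/r²): m/s²  ✓ matches
  power (P = W/t): kg·m²/s³  ✗
  wavelength (λ = v/f): m  ✗
  capacitance (C = Q/V): s⁴·A²/(kg·m²)  ✗

Only gravitational acceleration has units m/s².

Answer: gravitational acceleration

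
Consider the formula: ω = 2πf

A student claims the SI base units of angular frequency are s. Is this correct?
Units of each symbol in ω = 2πf:
  f (frequency): 1/s
  The factor 2π is dimensionless.

Multiplying the contributions: [1/s]
Adding exponents of each base unit: s: -1
SI base units of angular frequency: 1/s

The claimed units s (exponents s: 1) do not match the derived units 1/s (exponents s: -1), so the claim is incorrect.

Answer: No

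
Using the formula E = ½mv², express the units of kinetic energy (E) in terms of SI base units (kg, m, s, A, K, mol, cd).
Units of each symbol in E = ½mv²:
  m (mass): kg
  v (speed): m/s  → to the power 2, contributes m²/s²
  The factor ½ is dimensionless.

Multiplying the contributions: [kg] · [m²/s²]
Adding exponents of each base unit: kg: 1, m: 2, s: -2
SI base units of kinetic energy: kg·m²/s²

Answer: kg·m²/s²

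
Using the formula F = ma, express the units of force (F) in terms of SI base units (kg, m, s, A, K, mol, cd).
Units of each symbol in F = ma:
  m (mass): kg
  a (acceleration): m/s²

Multiplying the contributions: [kg] · [m/s²]
Adding exponents of each base unit: kg: 1, m: 1, s: -2
SI base units of force: kg·m/s²

Answer: kg·m/s²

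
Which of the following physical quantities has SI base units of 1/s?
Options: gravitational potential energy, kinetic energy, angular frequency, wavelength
Checking the SI base units of each option:
  gravitational potential energy (U = -GMm/r): kg·m²/s²  ✗
  kinetic energy (E = ½mv²): kg·m²/s²  ✗
  angular frequency (ω = 2πf): 1/s  ✓ matches
  wavelength (λ = v/f): m  ✗

Only angular frequency has units 1/s.

Answer: angular frequency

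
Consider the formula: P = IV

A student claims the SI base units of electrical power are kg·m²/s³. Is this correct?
Units of each symbol in P = IV:
  I (current): A
  V (voltage, in volts): kg·m²/(s³·A)

Multiplying the contributions: [A] · [kg·m²/(s³·A)]
Adding exponents of each base unit: kg: 1, m: 2, s: -3
SI base units of electrical power: kg·m²/s³

The claimed units kg·m²/s³ match the derived units, so the claim is correct.

Answer: Yes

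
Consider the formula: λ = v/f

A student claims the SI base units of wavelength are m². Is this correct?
Units of each symbol in λ = v/f:
  v (wave speed): m/s
  f (frequency): 1/s  → in the denominator, contributes s

Multiplying the contributions: [m/s] · [s]
Adding exponents of each base unit: m: 1
SI base units of wavelength: m

The claimed units m² (exponents m: 2) do not match the derived units m (exponents m: 1), so the claim is incorrect.

Answer: No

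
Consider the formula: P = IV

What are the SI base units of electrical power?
Units of each symbol in P = IV:
  I (current): A
  V (voltage, in volts): kg·m²/(s³·A)

Multiplying the contributions: [A] · [kg·m²/(s³·A)]
Adding exponents of each base unit: kg: 1, m: 2, s: -3
SI base units of electrical power: kg·m²/s³

Answer: kg·m²/s³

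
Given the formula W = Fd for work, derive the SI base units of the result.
Units of each symbol in W = Fd:
  F (force): kg·m/s²
  d (displacement): m

Multiplying the contributions: [kg·m/s²] · [m]
Adding exponents of each base unit: kg: 1, m: 2, s: -2
SI base units of work: kg·m²/s²

Answer: kg·m²/s²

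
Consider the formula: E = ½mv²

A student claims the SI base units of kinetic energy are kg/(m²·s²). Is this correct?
Units of each symbol in E = ½mv²:
  m (mass): kg
  v (speed): m/s  → to the power 2, contributes m²/s²
  The factor ½ is dimensionless.

Multiplying the contributions: [kg] · [m²/s²]
Adding exponents of each base unit: kg: 1, m: 2, s: -2
SI base units of kinetic energy: kg·m²/s²

The claimed units kg/(m²·s²) (exponents kg: 1, m: -2, s: -2) do not match the derived units kg·m²/s² (exponents kg: 1, m: 2, s: -2), so the claim is incorrect.

Answer: No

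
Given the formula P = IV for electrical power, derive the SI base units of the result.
Units of each symbol in P = IV:
  I (current): A
  V (voltage, in volts): kg·m²/(s³·A)

Multiplying the contributions: [A] · [kg·m²/(s³·A)]
Adding exponents of each base unit: kg: 1, m: 2, s: -3
SI base units of electrical power: kg·m²/s³

Answer: kg·m²/s³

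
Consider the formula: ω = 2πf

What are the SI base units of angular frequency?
Units of each symbol in ω = 2πf:
  f (frequency): 1/s
  The factor 2π is dimensionless.

Multiplying the contributions: [1/s]
Adding exponents of each base unit: s: -1
SI base units of angular frequency: 1/s

Answer: 1/s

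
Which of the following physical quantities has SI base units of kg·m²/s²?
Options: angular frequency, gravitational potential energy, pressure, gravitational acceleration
Checking the SI base units of each option:
  angular frequency (ω = 2πf): 1/s  ✗
  gravitational potential energy (U = -GMm/r): kg·m²/s²  ✓ matches
  pressure (P = F/A): kg/(m·s²)  ✗
  gravitational acceleration (g = GM/r²): m/s²  ✗

Only gravitational potential energy has units kg·m²/s².

Answer: gravitational potential energy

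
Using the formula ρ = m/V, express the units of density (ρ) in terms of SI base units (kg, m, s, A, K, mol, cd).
Units of each symbol in ρ = m/V:
  m (mass): kg
  V (volume): m³  → in the denominator, contributes 1/m³

Multiplying the contributions: [kg] · [1/m³]
Adding exponents of each base unit: kg: 1, m: -3
SI base units of density: kg/m³

Answer: kg/m³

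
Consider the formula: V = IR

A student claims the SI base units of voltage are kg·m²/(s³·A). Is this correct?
Units of each symbol in V = IR:
  I (current): A
  R (resistance, in ohms): kg·m²/(s³·A²)

Multiplying the contributions: [A] · [kg·m²/(s³·A²)]
Adding exponents of each base unit: kg: 1, m: 2, s: -3, A: -1
SI base units of voltage: kg·m²/(s³·A)

The claimed units kg·m²/(s³·A) match the derived units, so the claim is correct.

Answer: Yes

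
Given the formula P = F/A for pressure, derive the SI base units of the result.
Units of each symbol in P = F/A:
  F (force): kg·m/s²
  A (area): m²  → in the denominator, contributes 1/m²

Multiplying the contributions: [kg·m/s²] · [1/m²]
Adding exponents of each base unit: kg: 1, m: -1, s: -2
SI base units of pressure: kg/(m·s²)

Answer: kg/(m·s²)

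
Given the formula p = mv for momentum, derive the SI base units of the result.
Units of each symbol in p = mv:
  m (mass): kg
  v (velocity): m/s

Multiplying the contributions: [kg] · [m/s]
Adding exponents of each base unit: kg: 1, m: 1, s: -1
SI base units of momentum: kg·m/s

Answer: kg·m/s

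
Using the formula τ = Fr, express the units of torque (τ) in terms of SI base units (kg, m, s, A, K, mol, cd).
Units of each symbol in τ = Fr:
  F (force): kg·m/s²
  r (lever arm): m

Multiplying the contributions: [kg·m/s²] · [m]
Adding exponents of each base unit: kg: 1, m: 2, s: -2
SI base units of torque: kg·m²/s²

Answer: kg·m²/s²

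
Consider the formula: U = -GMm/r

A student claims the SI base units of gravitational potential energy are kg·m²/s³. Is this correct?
Units of each symbol in U = -GMm/r:
  G (gravitational constant): m³/(kg·s²)
  M (mass): kg
  m (mass): kg
  r (distance): m  → in the denominator, contributes 1/m
  The minus sign does not affect the units.

Multiplying the contributions: [m³/(kg·s²)] · [kg] · [kg] · [1/m]
Adding exponents of each base unit: kg: 1, m: 2, s: -2
SI base units of gravitational potential energy: kg·m²/s²

The claimed units kg·m²/s³ (exponents kg: 1, m: 2, s: -3) do not match the derived units kg·m²/s² (exponents kg: 1, m: 2, s: -2), so the claim is incorrect.

Answer: No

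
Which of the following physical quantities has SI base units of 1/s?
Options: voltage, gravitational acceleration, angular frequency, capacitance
Checking the SI base units of each option:
  voltage (V = IR): kg·m²/(s³·A)  ✗
  gravitational acceleration (g = GM/r²): m/s²  ✗
  angular frequency (ω = 2πf): 1/s  ✓ matches
  capacitance (C = Q/V): s⁴·A²/(kg·m²)  ✗

Only angular frequency has units 1/s.

Answer: angular frequency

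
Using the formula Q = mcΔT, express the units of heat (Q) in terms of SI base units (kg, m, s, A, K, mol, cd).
Units of each symbol in Q = mcΔT:
  m (mass): kg
  c (specific heat capacity, in J/(kg·K)): m²/(s²·K)
  ΔT (temperature change): K

Multiplying the contributions: [kg] · [m²/(s²·K)] · [K]
Adding exponents of each base unit: kg: 1, m: 2, s: -2
SI base units of heat: kg·m²/s²

Answer: kg·m²/s²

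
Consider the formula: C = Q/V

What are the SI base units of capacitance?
Units of each symbol in C = Q/V:
  Q (charge, in coulombs): s·A
  V (voltage, in volts): kg·m²/(s³·A)  → in the denominator, contributes s³·A/(kg·m²)

Multiplying the contributions: [s·A] · [s³·A/(kg·m²)]
Adding exponents of each base unit: kg: -1, m: -2, s: 4, A: 2
SI base units of capacitance: s⁴·A²/(kg·m²)

Answer: s⁴·A²/(kg·m²)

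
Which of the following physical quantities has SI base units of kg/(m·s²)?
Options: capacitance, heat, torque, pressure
Checking the SI base units of each option:
  capacitance (C = Q/V): s⁴·A²/(kg·m²)  ✗
  heat (Q = mcΔT): kg·m²/s²  ✗
  torque (τ = Fr): kg·m²/s²  ✗
  pressure (P = F/A): kg/(m·s²)  ✓ matches

Only pressure has units kg/(m·s²).

Answer: pressure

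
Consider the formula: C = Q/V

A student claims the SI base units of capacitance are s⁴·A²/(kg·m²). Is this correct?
Units of each symbol in C = Q/V:
  Q (charge, in coulombs): s·A
  V (voltage, in volts): kg·m²/(s³·A)  → in the denominator, contributes s³·A/(kg·m²)

Multiplying the contributions: [s·A] · [s³·A/(kg·m²)]
Adding exponents of each base unit: kg: -1, m: -2, s: 4, A: 2
SI base units of capacitance: s⁴·A²/(kg·m²)

The claimed units s⁴·A²/(kg·m²) match the derived units, so the claim is correct.

Answer: Yes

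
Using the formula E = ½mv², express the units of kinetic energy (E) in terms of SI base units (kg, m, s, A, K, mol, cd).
Units of each symbol in E = ½mv²:
  m (mass): kg
  v (speed): m/s  → to the power 2, contributes m²/s²
  The factor ½ is dimensionless.

Multiplying the contributions: [kg] · [m²/s²]
Adding exponents of each base unit: kg: 1, m: 2, s: -2
SI base units of kinetic energy: kg·m²/s²

Answer: kg·m²/s²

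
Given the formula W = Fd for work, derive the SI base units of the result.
Units of each symbol in W = Fd:
  F (force): kg·m/s²
  d (displacement): m

Multiplying the contributions: [kg·m/s²] · [m]
Adding exponents of each base unit: kg: 1, m: 2, s: -2
SI base units of work: kg·m²/s²

Answer: kg·m²/s²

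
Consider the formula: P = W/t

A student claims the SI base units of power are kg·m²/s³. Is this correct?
Units of each symbol in P = W/t:
  W (work): kg·m²/s²
  t (time): s  → in the denominator, contributes 1/s

Multiplying the contributions: [kg·m²/s²] · [1/s]
Adding exponents of each base unit: kg: 1, m: 2, s: -3
SI base units of power: kg·m²/s³

The claimed units kg·m²/s³ match the derived units, so the claim is correct.

Answer: Yes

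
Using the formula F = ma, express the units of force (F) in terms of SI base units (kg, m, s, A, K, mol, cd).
Units of each symbol in F = ma:
  m (mass): kg
  a (acceleration): m/s²

Multiplying the contributions: [kg] · [m/s²]
Adding exponents of each base unit: kg: 1, m: 1, s: -2
SI base units of force: kg·m/s²

Answer: kg·m/s²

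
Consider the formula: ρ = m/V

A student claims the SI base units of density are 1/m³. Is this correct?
Units of each symbol in ρ = m/V:
  m (mass): kg
  V (volume): m³  → in the denominator, contributes 1/m³

Multiplying the contributions: [kg] · [1/m³]
Adding exponents of each base unit: kg: 1, m: -3
SI base units of density: kg/m³

The claimed units 1/m³ (exponents m: -3) do not match the derived units kg/m³ (exponents kg: 1, m: -3), so the claim is incorrect.

Answer: No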